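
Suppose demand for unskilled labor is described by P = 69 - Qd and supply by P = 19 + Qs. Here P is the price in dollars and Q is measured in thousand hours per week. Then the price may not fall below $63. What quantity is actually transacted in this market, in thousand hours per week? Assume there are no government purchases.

Rearranging demand gives Qd = 69 - P; rearranging supply gives Qs = P - 19. Setting quantity demanded equal to quantity supplied, 69 - P = P - 19, gives P* = 44 and Q* = 25.
Because the floor (63) lies above the market-clearing price, it is binding.
At P = 63: Qd = 69 - 63 = 6 and Qs = 63 - 19 = 44.
The quantity actually transacted is the short side, demand: 6.

6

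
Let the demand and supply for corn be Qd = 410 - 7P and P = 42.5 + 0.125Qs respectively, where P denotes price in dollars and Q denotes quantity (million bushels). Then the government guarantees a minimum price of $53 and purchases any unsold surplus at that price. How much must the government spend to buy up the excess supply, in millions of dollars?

2385

Rearranging supply gives Qs = 8P - 340. In a free market, 410 - 7P = 8P - 340 gives the equilibrium P* = 50, Q* = 60.
The floor of 53 is above the equilibrium price 50, so it binds.
At P = 53: Qd = 410 - 7·53 = 39 and Qs = 8·53 - 340 = 84.
Surplus = Qs - Qd = 45.
Government expenditure = surplus × support price = 45 × 53 = 2385.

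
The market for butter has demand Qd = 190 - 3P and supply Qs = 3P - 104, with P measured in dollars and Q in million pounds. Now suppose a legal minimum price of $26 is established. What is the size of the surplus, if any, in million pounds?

In a free market, 190 - 3P = 3P - 104 gives the equilibrium P* = 49, Q* = 43.
The floor of 26 is below the equilibrium price 49, so it is not binding; the market clears at P* = 49, Q* = 43.
Since the control does not bind, there is no surplus.

0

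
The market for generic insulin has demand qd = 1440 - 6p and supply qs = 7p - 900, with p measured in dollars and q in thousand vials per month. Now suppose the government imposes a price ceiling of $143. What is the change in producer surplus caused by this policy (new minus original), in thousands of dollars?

-8528.5

Equilibrium: 1440 - 6p = 7p - 900, so 2340 = 13p and p* = 180, q* = 360.
Since 143 < 180, the ceiling is binding.
At p = 143: qd = 1440 - 6·143 = 582 and qs = 7·143 - 900 = 101.
Producer surplus without the control is ½ · (180 - 900/7) · 360 = 64800/7.
With the ceiling, producers sell 101 units at 143, so PS = ½ · (143 - 900/7) · 101 = 10201/14.
Change in producer surplus = 10201/14 - 64800/7 = -8528.5.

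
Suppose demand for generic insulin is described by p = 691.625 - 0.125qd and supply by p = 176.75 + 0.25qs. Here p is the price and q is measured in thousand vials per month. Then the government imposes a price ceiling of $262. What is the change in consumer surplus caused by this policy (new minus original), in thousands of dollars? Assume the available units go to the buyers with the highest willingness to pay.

21414

Rearranging demand gives qd = 5533 - 8p; rearranging supply gives qs = 4p - 707. Setting quantity demanded equal to quantity supplied, 5533 - 8p = 4p - 707, gives p* = 520 and q* = 1373.
Because the ceiling (262) lies below the market-clearing price, it is binding.
At p = 262: qd = 5533 - 8·262 = 3437 and qs = 4·262 - 707 = 341.
Consumer surplus without the control is ½ · (691.625 - 520) · 1373 = 117820.5625.
With the ceiling, 341 units are sold at 262 (assume they go to the highest-value buyers). The demand price at q = 341 is 649, so CS = ½ · [(691.625 - 262) + (649 - 262)] · 341 = 139234.5625.
Change in consumer surplus = 139234.5625 - 117820.5625 = 21414.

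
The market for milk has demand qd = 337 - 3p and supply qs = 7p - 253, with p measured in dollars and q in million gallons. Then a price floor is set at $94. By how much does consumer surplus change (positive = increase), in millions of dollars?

Without the control the market clears where 337 - 3p = 7p - 253, i.e. p* = 59 and q* = 160.
The floor of 94 is above the equilibrium price 59, so it binds.
At p = 94: qd = 337 - 3·94 = 55 and qs = 7·94 - 253 = 405.
Consumer surplus without the control is ½ · (337/3 - 59) · 160 = 12800/3.
With the floor, consumers buy 55 units at 94, so CS = ½ · (337/3 - 94) · 55 = 3025/6.
Change in consumer surplus = 3025/6 - 12800/3 = -3762.5.

-3762.5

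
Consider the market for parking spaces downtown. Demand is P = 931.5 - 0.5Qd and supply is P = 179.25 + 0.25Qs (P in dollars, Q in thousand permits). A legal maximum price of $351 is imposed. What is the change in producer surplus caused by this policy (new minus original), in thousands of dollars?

Rearranging demand gives Qd = 1863 - 2P; rearranging supply gives Qs = 4P - 717. Setting quantity demanded equal to quantity supplied, 1863 - 2P = 4P - 717, gives P* = 430 and Q* = 1003.
Since 351 < 430, the ceiling is binding.
At P = 351: Qd = 1863 - 2·351 = 1161 and Qs = 4·351 - 717 = 687.
Producer surplus without the control is ½ · (430 - 179.25) · 1003 = 125751.125.
With the ceiling, producers sell 687 units at 351, so PS = ½ · (351 - 179.25) · 687 = 58996.125.
Change in producer surplus = 58996.125 - 125751.125 = -66755.

-66755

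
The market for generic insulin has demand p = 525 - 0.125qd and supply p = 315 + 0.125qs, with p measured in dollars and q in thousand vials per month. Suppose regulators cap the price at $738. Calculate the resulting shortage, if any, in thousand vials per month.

Rearranging demand gives qd = 4200 - 8p; rearranging supply gives qs = 8p - 2520. Without the control the market clears where 4200 - 8p = 8p - 2520, i.e. p* = 420 and q* = 840.
The ceiling of 738 is above the equilibrium price 420, so it is not binding; the market clears at p* = 420, q* = 840.
Since the control does not bind, there is no shortage.

0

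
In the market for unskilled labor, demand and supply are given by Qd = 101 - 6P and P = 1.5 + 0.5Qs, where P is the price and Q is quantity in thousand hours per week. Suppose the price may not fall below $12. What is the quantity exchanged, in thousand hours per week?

23

Rearranging supply gives Qs = 2P - 3. In a free market, 101 - 6P = 2P - 3 gives the equilibrium P* = 13, Q* = 23.
The floor of 12 is below the equilibrium price 13, so it is not binding; the market clears at P* = 13, Q* = 23.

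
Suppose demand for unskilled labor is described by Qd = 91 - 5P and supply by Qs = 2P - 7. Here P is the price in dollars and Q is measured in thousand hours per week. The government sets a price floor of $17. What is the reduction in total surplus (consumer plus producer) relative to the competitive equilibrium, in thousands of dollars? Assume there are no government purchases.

78.75

Without the control the market clears where 91 - 5P = 2P - 7, i.e. P* = 14 and Q* = 21.
Because the floor (17) lies above the market-clearing price, it is binding.
At P = 17: Qd = 91 - 5·17 = 6 and Qs = 2·17 - 7 = 27.
Quantity traded falls to 6. At Q = 6 the demand price is (91 - 6)/5 = 17 and the supply price is (7 + 6)/2 = 6.5.
Deadweight loss = ½ · (17 - 6.5) · (21 - 6) = ½ · 10.5 · 15 = 78.75.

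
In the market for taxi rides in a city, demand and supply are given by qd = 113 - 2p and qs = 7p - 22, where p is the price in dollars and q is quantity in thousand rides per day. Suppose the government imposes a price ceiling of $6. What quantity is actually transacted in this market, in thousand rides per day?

Equilibrium: 113 - 2p = 7p - 22, so 135 = 9p and p* = 15, q* = 83.
The ceiling of 6 is below the equilibrium price 15, so it binds.
At p = 6: qd = 113 - 2·6 = 101 and qs = 7·6 - 22 = 20.
The quantity actually transacted is the short side, supply: 20.

20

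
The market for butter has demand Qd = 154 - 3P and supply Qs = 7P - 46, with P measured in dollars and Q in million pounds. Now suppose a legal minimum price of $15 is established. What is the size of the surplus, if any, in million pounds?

Setting quantity demanded equal to quantity supplied, 154 - 3P = 7P - 46, gives P* = 20 and Q* = 94.
Since 15 is below P* = 20, the floor does not bind and the free-market outcome prevails.
Since the control does not bind, there is no surplus.

0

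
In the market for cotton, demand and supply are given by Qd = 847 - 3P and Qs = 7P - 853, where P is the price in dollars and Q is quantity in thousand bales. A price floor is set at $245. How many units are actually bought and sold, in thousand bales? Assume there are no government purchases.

112

Setting quantity demanded equal to quantity supplied, 847 - 3P = 7P - 853, gives P* = 170 and Q* = 337.
Since 245 > 170, the floor is binding.
At P = 245: Qd = 847 - 3·245 = 112 and Qs = 7·245 - 853 = 862.
The quantity actually transacted is the short side, demand: 112.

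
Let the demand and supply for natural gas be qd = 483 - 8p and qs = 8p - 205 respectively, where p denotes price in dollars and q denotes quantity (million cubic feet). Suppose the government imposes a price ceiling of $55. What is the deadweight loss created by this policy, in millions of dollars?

Setting quantity demanded equal to quantity supplied, 483 - 8p = 8p - 205, gives p* = 43 and q* = 139.
The ceiling of 55 is above the equilibrium price 43, so it is not binding; the market clears at p* = 43, q* = 139.
Since the control does not bind, no trades are prevented and deadweight loss is zero.

0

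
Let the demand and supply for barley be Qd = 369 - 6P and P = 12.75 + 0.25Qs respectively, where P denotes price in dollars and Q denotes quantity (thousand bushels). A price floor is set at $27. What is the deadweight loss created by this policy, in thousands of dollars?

0

Rearranging supply gives Qs = 4P - 51. Without the control the market clears where 369 - 6P = 4P - 51, i.e. P* = 42 and Q* = 117.
Since 27 is below P* = 42, the floor does not bind and the free-market outcome prevails.
Since the control does not bind, no trades are prevented and deadweight loss is zero.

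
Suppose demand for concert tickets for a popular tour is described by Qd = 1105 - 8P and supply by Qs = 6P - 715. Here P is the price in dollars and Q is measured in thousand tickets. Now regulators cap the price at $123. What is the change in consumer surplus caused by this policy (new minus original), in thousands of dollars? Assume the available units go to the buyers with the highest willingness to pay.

50.75

Equilibrium: 1105 - 8P = 6P - 715, so 1820 = 14P and P* = 130, Q* = 65.
Because the ceiling (123) lies below the market-clearing price, it is binding.
At P = 123: Qd = 1105 - 8·123 = 121 and Qs = 6·123 - 715 = 23.
Consumer surplus without the control is ½ · (138.125 - 130) · 65 = 264.0625.
With the ceiling, 23 units are sold at 123 (assume they go to the highest-value buyers). The demand price at Q = 23 is 135.25, so CS = ½ · [(138.125 - 123) + (135.25 - 123)] · 23 = 314.8125.
Change in consumer surplus = 314.8125 - 264.0625 = 50.75.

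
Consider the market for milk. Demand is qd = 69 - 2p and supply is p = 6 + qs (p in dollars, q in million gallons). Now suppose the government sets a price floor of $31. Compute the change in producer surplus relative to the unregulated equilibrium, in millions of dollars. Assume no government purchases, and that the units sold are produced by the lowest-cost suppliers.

-30

Rearranging supply gives qs = p - 6. Without the control the market clears where 69 - 2p = p - 6, i.e. p* = 25 and q* = 19.
The floor of 31 is above the equilibrium price 25, so it binds.
At p = 31: qd = 69 - 2·31 = 7 and qs = 31 - 6 = 25.
Producer surplus without the control is ½ · (25 - 6) · 19 = 180.5.
With the floor, 7 units are sold at 31. The supply price at q = 7 is 13, so PS = ½ · [(31 - 6) + (31 - 13)] · 7 = 150.5.
Change in producer surplus = 150.5 - 180.5 = -30.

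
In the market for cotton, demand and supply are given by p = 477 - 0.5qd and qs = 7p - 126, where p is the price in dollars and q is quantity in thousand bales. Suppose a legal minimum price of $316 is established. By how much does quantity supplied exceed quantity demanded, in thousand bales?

Rearranging demand gives qd = 954 - 2p. Without the control the market clears where 954 - 2p = 7p - 126, i.e. p* = 120 and q* = 714.
Since 316 > 120, the floor is binding.
At p = 316: qd = 954 - 2·316 = 322 and qs = 7·316 - 126 = 2086.
Surplus = qs - qd = 2086 - 322 = 1764.

1764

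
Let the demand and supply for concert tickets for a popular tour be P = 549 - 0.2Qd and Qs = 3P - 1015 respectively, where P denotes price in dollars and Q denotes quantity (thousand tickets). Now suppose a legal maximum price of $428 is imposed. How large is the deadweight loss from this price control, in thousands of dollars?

4233.6

Rearranging demand gives Qd = 2745 - 5P. Equilibrium: 2745 - 5P = 3P - 1015, so 3760 = 8P and P* = 470, Q* = 395.
The ceiling of 428 is below the equilibrium price 470, so it binds.
At P = 428: Qd = 2745 - 5·428 = 605 and Qs = 3·428 - 1015 = 269.
Quantity traded falls to 269. At Q = 269 the demand price is (2745 - 269)/5 = 495.2 and the supply price is (1015 + 269)/3 = 428.
Deadweight loss = ½ · (495.2 - 428) · (395 - 269) = ½ · 67.2 · 126 = 4233.6.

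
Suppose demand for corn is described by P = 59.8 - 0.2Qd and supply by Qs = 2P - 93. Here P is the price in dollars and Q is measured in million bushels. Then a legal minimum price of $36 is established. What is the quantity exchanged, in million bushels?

Rearranging demand gives Qd = 299 - 5P. Without the control the market clears where 299 - 5P = 2P - 93, i.e. P* = 56 and Q* = 19.
Since 36 is below P* = 56, the floor does not bind and the free-market outcome prevails.

19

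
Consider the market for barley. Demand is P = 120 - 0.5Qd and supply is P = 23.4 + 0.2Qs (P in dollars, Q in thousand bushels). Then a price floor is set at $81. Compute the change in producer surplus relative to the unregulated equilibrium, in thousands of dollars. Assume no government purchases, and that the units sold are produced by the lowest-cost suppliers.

Rearranging demand gives Qd = 240 - 2P; rearranging supply gives Qs = 5P - 117. Without the control the market clears where 240 - 2P = 5P - 117, i.e. P* = 51 and Q* = 138.
Since 81 > 51, the floor is binding.
At P = 81: Qd = 240 - 2·81 = 78 and Qs = 5·81 - 117 = 288.
Producer surplus without the control is ½ · (51 - 23.4) · 138 = 1904.4.
With the floor, 78 units are sold at 81. The supply price at Q = 78 is 39, so PS = ½ · [(81 - 23.4) + (81 - 39)] · 78 = 3884.4.
Change in producer surplus = 3884.4 - 1904.4 = 1980.

1980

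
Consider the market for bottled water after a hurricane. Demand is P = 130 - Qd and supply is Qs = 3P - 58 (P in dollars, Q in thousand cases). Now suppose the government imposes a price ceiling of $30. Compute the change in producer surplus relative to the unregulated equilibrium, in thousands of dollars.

Rearranging demand gives Qd = 130 - P. In a free market, 130 - P = 3P - 58 gives the equilibrium P* = 47, Q* = 83.
The ceiling of 30 is below the equilibrium price 47, so it binds.
At P = 30: Qd = 130 - 30 = 100 and Qs = 3·30 - 58 = 32.
Producer surplus without the control is ½ · (47 - 58/3) · 83 = 6889/6.
With the ceiling, producers sell 32 units at 30, so PS = ½ · (30 - 58/3) · 32 = 512/3.
Change in producer surplus = 512/3 - 6889/6 = -977.5.

-977.5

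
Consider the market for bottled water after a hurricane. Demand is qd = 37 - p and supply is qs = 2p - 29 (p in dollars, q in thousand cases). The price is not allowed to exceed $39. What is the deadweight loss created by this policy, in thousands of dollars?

0

Setting quantity demanded equal to quantity supplied, 37 - p = 2p - 29, gives p* = 22 and q* = 15.
Since 39 is above p* = 22, the ceiling does not bind and the free-market outcome prevails.
Since the control does not bind, no trades are prevented and deadweight loss is zero.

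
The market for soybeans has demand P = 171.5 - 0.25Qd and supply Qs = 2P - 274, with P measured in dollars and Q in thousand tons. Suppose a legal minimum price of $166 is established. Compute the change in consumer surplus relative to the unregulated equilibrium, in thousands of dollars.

Rearranging demand gives Qd = 686 - 4P. Equilibrium: 686 - 4P = 2P - 274, so 960 = 6P and P* = 160, Q* = 46.
Since 166 > 160, the floor is binding.
At P = 166: Qd = 686 - 4·166 = 22 and Qs = 2·166 - 274 = 58.
Consumer surplus without the control is ½ · (171.5 - 160) · 46 = 264.5.
With the floor, consumers buy 22 units at 166, so CS = ½ · (171.5 - 166) · 22 = 60.5.
Change in consumer surplus = 60.5 - 264.5 = -204.

-204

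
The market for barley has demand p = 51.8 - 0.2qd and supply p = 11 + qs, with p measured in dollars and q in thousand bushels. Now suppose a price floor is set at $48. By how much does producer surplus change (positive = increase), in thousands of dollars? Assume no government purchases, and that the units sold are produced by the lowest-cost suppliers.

Rearranging demand gives qd = 259 - 5p; rearranging supply gives qs = p - 11. Without the control the market clears where 259 - 5p = p - 11, i.e. p* = 45 and q* = 34.
Because the floor (48) lies above the market-clearing price, it is binding.
At p = 48: qd = 259 - 5·48 = 19 and qs = 48 - 11 = 37.
Producer surplus without the control is ½ · (45 - 11) · 34 = 578.
With the floor, 19 units are sold at 48. The supply price at q = 19 is 30, so PS = ½ · [(48 - 11) + (48 - 30)] · 19 = 522.5.
Change in producer surplus = 522.5 - 578 = -55.5.

-55.5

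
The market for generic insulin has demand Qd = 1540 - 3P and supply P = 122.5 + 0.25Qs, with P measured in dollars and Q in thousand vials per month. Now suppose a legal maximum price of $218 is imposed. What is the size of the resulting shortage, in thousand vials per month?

504

Rearranging supply gives Qs = 4P - 490. Setting quantity demanded equal to quantity supplied, 1540 - 3P = 4P - 490, gives P* = 290 and Q* = 670.
Since 218 < 290, the ceiling is binding.
At P = 218: Qd = 1540 - 3·218 = 886 and Qs = 4·218 - 490 = 382.
Shortage = Qd - Qs = 886 - 382 = 504.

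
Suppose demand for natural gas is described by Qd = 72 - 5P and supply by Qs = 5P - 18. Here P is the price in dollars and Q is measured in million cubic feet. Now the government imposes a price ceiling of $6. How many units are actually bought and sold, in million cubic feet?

Setting quantity demanded equal to quantity supplied, 72 - 5P = 5P - 18, gives P* = 9 and Q* = 27.
Because the ceiling (6) lies below the market-clearing price, it is binding.
At P = 6: Qd = 72 - 5·6 = 42 and Qs = 5·6 - 18 = 12.
The quantity actually transacted is the short side, supply: 12.

12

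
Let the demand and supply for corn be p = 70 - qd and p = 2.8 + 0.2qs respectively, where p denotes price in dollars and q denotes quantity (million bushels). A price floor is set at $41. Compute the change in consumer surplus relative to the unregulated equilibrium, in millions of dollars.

Rearranging demand gives qd = 70 - p; rearranging supply gives qs = 5p - 14. Without the control the market clears where 70 - p = 5p - 14, i.e. p* = 14 and q* = 56.
The floor of 41 is above the equilibrium price 14, so it binds.
At p = 41: qd = 70 - 41 = 29 and qs = 5·41 - 14 = 191.
Consumer surplus without the control is ½ · (70 - 14) · 56 = 1568.
With the floor, consumers buy 29 units at 41, so CS = ½ · (70 - 41) · 29 = 420.5.
Change in consumer surplus = 420.5 - 1568 = -1147.5.

-1147.5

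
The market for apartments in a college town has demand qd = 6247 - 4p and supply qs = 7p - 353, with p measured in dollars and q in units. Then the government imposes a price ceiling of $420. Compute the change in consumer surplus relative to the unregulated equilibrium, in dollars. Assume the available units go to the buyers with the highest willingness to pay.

Setting quantity demanded equal to quantity supplied, 6247 - 4p = 7p - 353, gives p* = 600 and q* = 3847.
Since 420 < 600, the ceiling is binding.
At p = 420: qd = 6247 - 4·420 = 4567 and qs = 7·420 - 353 = 2587.
Consumer surplus without the control is ½ · (1561.75 - 600) · 3847 = 1849926.125.
With the ceiling, 2587 units are sold at 420 (assume they go to the highest-value buyers). The demand price at q = 2587 is 915, so CS = ½ · [(1561.75 - 420) + (915 - 420)] · 2587 = 2117136.125.
Change in consumer surplus = 2117136.125 - 1849926.125 = 267210.

267210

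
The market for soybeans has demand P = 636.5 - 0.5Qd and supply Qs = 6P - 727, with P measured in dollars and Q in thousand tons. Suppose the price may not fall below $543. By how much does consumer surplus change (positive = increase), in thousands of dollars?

Rearranging demand gives Qd = 1273 - 2P. In a free market, 1273 - 2P = 6P - 727 gives the equilibrium P* = 250, Q* = 773.
Since 543 > 250, the floor is binding.
At P = 543: Qd = 1273 - 2·543 = 187 and Qs = 6·543 - 727 = 2531.
Consumer surplus without the control is ½ · (636.5 - 250) · 773 = 149382.25.
With the floor, consumers buy 187 units at 543, so CS = ½ · (636.5 - 543) · 187 = 8742.25.
Change in consumer surplus = 8742.25 - 149382.25 = -140640.

-140640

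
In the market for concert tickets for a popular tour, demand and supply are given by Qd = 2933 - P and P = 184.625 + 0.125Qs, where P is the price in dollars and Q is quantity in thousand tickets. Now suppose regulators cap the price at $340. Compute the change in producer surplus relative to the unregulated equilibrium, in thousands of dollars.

Rearranging supply gives Qs = 8P - 1477. Equilibrium: 2933 - P = 8P - 1477, so 4410 = 9P and P* = 490, Q* = 2443.
Because the ceiling (340) lies below the market-clearing price, it is binding.
At P = 340: Qd = 2933 - 340 = 2593 and Qs = 8·340 - 1477 = 1243.
Producer surplus without the control is ½ · (490 - 184.625) · 2443 = 373015.5625.
With the ceiling, producers sell 1243 units at 340, so PS = ½ · (340 - 184.625) · 1243 = 96565.5625.
Change in producer surplus = 96565.5625 - 373015.5625 = -276450.

-276450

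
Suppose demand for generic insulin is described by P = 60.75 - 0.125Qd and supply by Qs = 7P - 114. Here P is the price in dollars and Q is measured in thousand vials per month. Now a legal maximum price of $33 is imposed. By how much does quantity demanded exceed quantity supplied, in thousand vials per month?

Rearranging demand gives Qd = 486 - 8P. Without the control the market clears where 486 - 8P = 7P - 114, i.e. P* = 40 and Q* = 166.
Because the ceiling (33) lies below the market-clearing price, it is binding.
At P = 33: Qd = 486 - 8·33 = 222 and Qs = 7·33 - 114 = 117.
Shortage = Qd - Qs = 222 - 117 = 105.

105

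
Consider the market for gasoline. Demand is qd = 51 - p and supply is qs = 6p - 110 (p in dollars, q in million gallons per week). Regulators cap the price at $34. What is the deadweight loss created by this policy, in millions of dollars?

0

Equilibrium: 51 - p = 6p - 110, so 161 = 7p and p* = 23, q* = 28.
Since 34 is above p* = 23, the ceiling does not bind and the free-market outcome prevails.
Since the control does not bind, no trades are prevented and deadweight loss is zero.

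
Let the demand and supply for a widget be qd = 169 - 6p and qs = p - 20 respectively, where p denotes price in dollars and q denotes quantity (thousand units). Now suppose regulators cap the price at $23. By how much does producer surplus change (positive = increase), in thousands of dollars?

Without the control the market clears where 169 - 6p = p - 20, i.e. p* = 27 and q* = 7.
Since 23 < 27, the ceiling is binding.
At p = 23: qd = 169 - 6·23 = 31 and qs = 23 - 20 = 3.
Producer surplus without the control is ½ · (27 - 20) · 7 = 24.5.
With the ceiling, producers sell 3 units at 23, so PS = ½ · (23 - 20) · 3 = 4.5.
Change in producer surplus = 4.5 - 24.5 = -20.

-20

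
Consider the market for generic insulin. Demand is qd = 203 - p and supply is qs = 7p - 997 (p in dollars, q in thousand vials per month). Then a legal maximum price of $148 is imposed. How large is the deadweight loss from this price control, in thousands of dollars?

Without the control the market clears where 203 - p = 7p - 997, i.e. p* = 150 and q* = 53.
The ceiling of 148 is below the equilibrium price 150, so it binds.
At p = 148: qd = 203 - 148 = 55 and qs = 7·148 - 997 = 39.
Quantity traded falls to 39. At q = 39 the demand price is 203 - 39 = 164 and the supply price is (997 + 39)/7 = 148.
Deadweight loss = ½ · (164 - 148) · (53 - 39) = ½ · 16 · 14 = 112.

112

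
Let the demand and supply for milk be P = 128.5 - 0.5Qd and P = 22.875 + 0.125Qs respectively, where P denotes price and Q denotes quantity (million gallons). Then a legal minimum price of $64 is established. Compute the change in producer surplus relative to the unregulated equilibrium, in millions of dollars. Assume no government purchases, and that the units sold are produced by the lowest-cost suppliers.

Rearranging demand gives Qd = 257 - 2P; rearranging supply gives Qs = 8P - 183. Without the control the market clears where 257 - 2P = 8P - 183, i.e. P* = 44 and Q* = 169.
Because the floor (64) lies above the market-clearing price, it is binding.
At P = 64: Qd = 257 - 2·64 = 129 and Qs = 8·64 - 183 = 329.
Producer surplus without the control is ½ · (44 - 22.875) · 169 = 1785.0625.
With the floor, 129 units are sold at 64. The supply price at Q = 129 is 39, so PS = ½ · [(64 - 22.875) + (64 - 39)] · 129 = 4265.0625.
Change in producer surplus = 4265.0625 - 1785.0625 = 2480.

2480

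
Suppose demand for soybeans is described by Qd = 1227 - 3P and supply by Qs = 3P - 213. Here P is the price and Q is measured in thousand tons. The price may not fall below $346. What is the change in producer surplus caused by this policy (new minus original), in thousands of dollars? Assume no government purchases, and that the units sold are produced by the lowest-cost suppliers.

3180

Without the control the market clears where 1227 - 3P = 3P - 213, i.e. P* = 240 and Q* = 507.
Since 346 > 240, the floor is binding.
At P = 346: Qd = 1227 - 3·346 = 189 and Qs = 3·346 - 213 = 825.
Producer surplus without the control is ½ · (240 - 71) · 507 = 42841.5.
With the floor, 189 units are sold at 346. The supply price at Q = 189 is 134, so PS = ½ · [(346 - 71) + (346 - 134)] · 189 = 46021.5.
Change in producer surplus = 46021.5 - 42841.5 = 3180.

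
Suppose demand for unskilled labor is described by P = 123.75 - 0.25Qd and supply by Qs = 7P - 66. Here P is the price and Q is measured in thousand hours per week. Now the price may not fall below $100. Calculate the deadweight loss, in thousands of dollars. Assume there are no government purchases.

Rearranging demand gives Qd = 495 - 4P. Setting quantity demanded equal to quantity supplied, 495 - 4P = 7P - 66, gives P* = 51 and Q* = 291.
The floor of 100 is above the equilibrium price 51, so it binds.
At P = 100: Qd = 495 - 4·100 = 95 and Qs = 7·100 - 66 = 634.
Quantity traded falls to 95. At Q = 95 the demand price is (495 - 95)/4 = 100 and the supply price is (66 + 95)/7 = 23.
Deadweight loss = ½ · (100 - 23) · (291 - 95) = ½ · 77 · 196 = 7546.

7546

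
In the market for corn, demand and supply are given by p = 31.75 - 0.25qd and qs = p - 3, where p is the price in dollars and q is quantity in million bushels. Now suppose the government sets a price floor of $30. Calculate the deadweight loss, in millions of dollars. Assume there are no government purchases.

Rearranging demand gives qd = 127 - 4p. Setting quantity demanded equal to quantity supplied, 127 - 4p = p - 3, gives p* = 26 and q* = 23.
The floor of 30 is above the equilibrium price 26, so it binds.
At p = 30: qd = 127 - 4·30 = 7 and qs = 30 - 3 = 27.
Quantity traded falls to 7. At q = 7 the demand price is (127 - 7)/4 = 30 and the supply price is 3 + 7 = 10.
Deadweight loss = ½ · (30 - 10) · (23 - 7) = ½ · 20 · 16 = 160.

160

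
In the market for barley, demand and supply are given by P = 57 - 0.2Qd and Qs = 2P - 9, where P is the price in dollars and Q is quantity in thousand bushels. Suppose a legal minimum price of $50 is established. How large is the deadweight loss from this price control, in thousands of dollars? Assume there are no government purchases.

Rearranging demand gives Qd = 285 - 5P. Setting quantity demanded equal to quantity supplied, 285 - 5P = 2P - 9, gives P* = 42 and Q* = 75.
Since 50 > 42, the floor is binding.
At P = 50: Qd = 285 - 5·50 = 35 and Qs = 2·50 - 9 = 91.
Quantity traded falls to 35. At Q = 35 the demand price is (285 - 35)/5 = 50 and the supply price is (9 + 35)/2 = 22.
Deadweight loss = ½ · (50 - 22) · (75 - 35) = ½ · 28 · 40 = 560.

560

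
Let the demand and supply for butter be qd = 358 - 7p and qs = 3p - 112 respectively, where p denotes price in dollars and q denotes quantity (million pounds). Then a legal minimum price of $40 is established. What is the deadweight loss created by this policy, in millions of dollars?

In a free market, 358 - 7p = 3p - 112 gives the equilibrium p* = 47, q* = 29.
The floor of 40 is below the equilibrium price 47, so it is not binding; the market clears at p* = 47, q* = 29.
Since the control does not bind, no trades are prevented and deadweight loss is zero.

0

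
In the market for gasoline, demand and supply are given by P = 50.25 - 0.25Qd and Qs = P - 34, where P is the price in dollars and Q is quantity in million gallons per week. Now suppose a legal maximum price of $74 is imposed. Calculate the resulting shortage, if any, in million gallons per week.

Rearranging demand gives Qd = 201 - 4P. Setting quantity demanded equal to quantity supplied, 201 - 4P = P - 34, gives P* = 47 and Q* = 13.
Since 74 is above P* = 47, the ceiling does not bind and the free-market outcome prevails.
Since the control does not bind, there is no shortage.

0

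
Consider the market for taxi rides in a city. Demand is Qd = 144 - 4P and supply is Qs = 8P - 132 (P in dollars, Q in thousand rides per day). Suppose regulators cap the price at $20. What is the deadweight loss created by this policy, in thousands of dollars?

108

Equilibrium: 144 - 4P = 8P - 132, so 276 = 12P and P* = 23, Q* = 52.
Since 20 < 23, the ceiling is binding.
At P = 20: Qd = 144 - 4·20 = 64 and Qs = 8·20 - 132 = 28.
Quantity traded falls to 28. At Q = 28 the demand price is (144 - 28)/4 = 29 and the supply price is (132 + 28)/8 = 20.
Deadweight loss = ½ · (29 - 20) · (52 - 28) = ½ · 9 · 24 = 108.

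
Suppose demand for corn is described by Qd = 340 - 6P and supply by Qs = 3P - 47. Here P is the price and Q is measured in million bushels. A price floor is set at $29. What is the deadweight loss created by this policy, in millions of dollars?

0

Setting quantity demanded equal to quantity supplied, 340 - 6P = 3P - 47, gives P* = 43 and Q* = 82.
The floor of 29 is below the equilibrium price 43, so it is not binding; the market clears at P* = 43, Q* = 82.
Since the control does not bind, no trades are prevented and deadweight loss is zero.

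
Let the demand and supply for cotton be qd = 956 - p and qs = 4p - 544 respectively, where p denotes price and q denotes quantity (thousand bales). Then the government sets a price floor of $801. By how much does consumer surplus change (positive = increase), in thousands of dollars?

Without the control the market clears where 956 - p = 4p - 544, i.e. p* = 300 and q* = 656.
The floor of 801 is above the equilibrium price 300, so it binds.
At p = 801: qd = 956 - 801 = 155 and qs = 4·801 - 544 = 2660.
Consumer surplus without the control is ½ · (956 - 300) · 656 = 215168.
With the floor, consumers buy 155 units at 801, so CS = ½ · (956 - 801) · 155 = 12012.5.
Change in consumer surplus = 12012.5 - 215168 = -203155.5.

-203155.5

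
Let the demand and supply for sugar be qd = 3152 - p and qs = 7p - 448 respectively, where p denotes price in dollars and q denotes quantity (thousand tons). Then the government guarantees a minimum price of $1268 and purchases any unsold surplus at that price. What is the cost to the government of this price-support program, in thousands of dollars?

Without the control the market clears where 3152 - p = 7p - 448, i.e. p* = 450 and q* = 2702.
Because the floor (1268) lies above the market-clearing price, it is binding.
At p = 1268: qd = 3152 - 1268 = 1884 and qs = 7·1268 - 448 = 8428.
Surplus = qs - qd = 6544.
Government expenditure = surplus × support price = 6544 × 1268 = 8297792.

8297792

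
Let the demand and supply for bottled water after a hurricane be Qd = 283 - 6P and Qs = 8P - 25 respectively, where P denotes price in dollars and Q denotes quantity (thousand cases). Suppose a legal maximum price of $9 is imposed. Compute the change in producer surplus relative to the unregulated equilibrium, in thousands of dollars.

Without the control the market clears where 283 - 6P = 8P - 25, i.e. P* = 22 and Q* = 151.
The ceiling of 9 is below the equilibrium price 22, so it binds.
At P = 9: Qd = 283 - 6·9 = 229 and Qs = 8·9 - 25 = 47.
Producer surplus without the control is ½ · (22 - 3.125) · 151 = 1425.0625.
With the ceiling, producers sell 47 units at 9, so PS = ½ · (9 - 3.125) · 47 = 138.0625.
Change in producer surplus = 138.0625 - 1425.0625 = -1287.

-1287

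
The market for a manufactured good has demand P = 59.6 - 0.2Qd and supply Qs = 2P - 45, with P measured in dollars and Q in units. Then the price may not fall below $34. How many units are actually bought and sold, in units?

53

Rearranging demand gives Qd = 298 - 5P. Equilibrium: 298 - 5P = 2P - 45, so 343 = 7P and P* = 49, Q* = 53.
The floor of 34 is below the equilibrium price 49, so it is not binding; the market clears at P* = 49, Q* = 53.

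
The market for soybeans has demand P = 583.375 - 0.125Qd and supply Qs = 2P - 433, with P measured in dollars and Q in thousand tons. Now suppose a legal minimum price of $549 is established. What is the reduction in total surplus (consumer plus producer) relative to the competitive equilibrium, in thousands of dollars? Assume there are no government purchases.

Rearranging demand gives Qd = 4667 - 8P. Without the control the market clears where 4667 - 8P = 2P - 433, i.e. P* = 510 and Q* = 587.
Since 549 > 510, the floor is binding.
At P = 549: Qd = 4667 - 8·549 = 275 and Qs = 2·549 - 433 = 665.
Quantity traded falls to 275. At Q = 275 the demand price is (4667 - 275)/8 = 549 and the supply price is (433 + 275)/2 = 354.
Deadweight loss = ½ · (549 - 354) · (587 - 275) = ½ · 195 · 312 = 30420.

30420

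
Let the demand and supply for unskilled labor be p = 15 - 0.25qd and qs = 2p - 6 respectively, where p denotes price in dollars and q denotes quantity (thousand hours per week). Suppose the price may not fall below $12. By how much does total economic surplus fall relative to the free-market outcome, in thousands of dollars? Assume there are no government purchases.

Rearranging demand gives qd = 60 - 4p. Equilibrium: 60 - 4p = 2p - 6, so 66 = 6p and p* = 11, q* = 16.
Because the floor (12) lies above the market-clearing price, it is binding.
At p = 12: qd = 60 - 4·12 = 12 and qs = 2·12 - 6 = 18.
Quantity traded falls to 12. At q = 12 the demand price is (60 - 12)/4 = 12 and the supply price is (6 + 12)/2 = 9.
Deadweight loss = ½ · (12 - 9) · (16 - 12) = ½ · 3 · 4 = 6.

6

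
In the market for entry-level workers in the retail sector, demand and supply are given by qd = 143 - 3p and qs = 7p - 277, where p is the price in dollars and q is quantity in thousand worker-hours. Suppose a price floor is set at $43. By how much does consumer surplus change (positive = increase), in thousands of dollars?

In a free market, 143 - 3p = 7p - 277 gives the equilibrium p* = 42, q* = 17.
Because the floor (43) lies above the market-clearing price, it is binding.
At p = 43: qd = 143 - 3·43 = 14 and qs = 7·43 - 277 = 24.
Consumer surplus without the control is ½ · (143/3 - 42) · 17 = 289/6.
With the floor, consumers buy 14 units at 43, so CS = ½ · (143/3 - 43) · 14 = 98/3.
Change in consumer surplus = 98/3 - 289/6 = -15.5.

-15.5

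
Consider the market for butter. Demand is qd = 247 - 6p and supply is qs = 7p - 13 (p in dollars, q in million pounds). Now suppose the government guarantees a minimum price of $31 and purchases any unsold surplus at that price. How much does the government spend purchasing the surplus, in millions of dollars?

4433

Equilibrium: 247 - 6p = 7p - 13, so 260 = 13p and p* = 20, q* = 127.
The floor of 31 is above the equilibrium price 20, so it binds.
At p = 31: qd = 247 - 6·31 = 61 and qs = 7·31 - 13 = 204.
Surplus = qs - qd = 143.
Government expenditure = surplus × support price = 143 × 31 = 4433.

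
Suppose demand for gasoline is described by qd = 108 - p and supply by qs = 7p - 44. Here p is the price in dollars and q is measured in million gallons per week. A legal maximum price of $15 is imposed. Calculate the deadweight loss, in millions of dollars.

In a free market, 108 - p = 7p - 44 gives the equilibrium p* = 19, q* = 89.
Because the ceiling (15) lies below the market-clearing price, it is binding.
At p = 15: qd = 108 - 15 = 93 and qs = 7·15 - 44 = 61.
Quantity traded falls to 61. At q = 61 the demand price is 108 - 61 = 47 and the supply price is (44 + 61)/7 = 15.
Deadweight loss = ½ · (47 - 15) · (89 - 61) = ½ · 32 · 28 = 448.

448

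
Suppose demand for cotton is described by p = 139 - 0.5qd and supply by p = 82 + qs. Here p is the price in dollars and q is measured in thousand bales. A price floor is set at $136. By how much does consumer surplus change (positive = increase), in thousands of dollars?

Rearranging demand gives qd = 278 - 2p; rearranging supply gives qs = p - 82. Setting quantity demanded equal to quantity supplied, 278 - 2p = p - 82, gives p* = 120 and q* = 38.
Since 136 > 120, the floor is binding.
At p = 136: qd = 278 - 2·136 = 6 and qs = 136 - 82 = 54.
Consumer surplus without the control is ½ · (139 - 120) · 38 = 361.
With the floor, consumers buy 6 units at 136, so CS = ½ · (139 - 136) · 6 = 9.
Change in consumer surplus = 9 - 361 = -352.

-352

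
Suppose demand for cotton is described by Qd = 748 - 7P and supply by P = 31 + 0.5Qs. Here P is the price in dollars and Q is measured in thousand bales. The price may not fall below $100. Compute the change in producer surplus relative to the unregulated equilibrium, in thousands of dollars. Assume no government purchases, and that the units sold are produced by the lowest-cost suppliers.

-745

Rearranging supply gives Qs = 2P - 62. Setting quantity demanded equal to quantity supplied, 748 - 7P = 2P - 62, gives P* = 90 and Q* = 118.
The floor of 100 is above the equilibrium price 90, so it binds.
At P = 100: Qd = 748 - 7·100 = 48 and Qs = 2·100 - 62 = 138.
Producer surplus without the control is ½ · (90 - 31) · 118 = 3481.
With the floor, 48 units are sold at 100. The supply price at Q = 48 is 55, so PS = ½ · [(100 - 31) + (100 - 55)] · 48 = 2736.
Change in producer surplus = 2736 - 3481 = -745.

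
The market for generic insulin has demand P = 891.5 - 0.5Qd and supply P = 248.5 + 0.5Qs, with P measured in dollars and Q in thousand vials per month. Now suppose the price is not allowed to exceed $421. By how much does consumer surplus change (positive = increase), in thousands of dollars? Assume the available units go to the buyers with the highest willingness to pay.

29204

Rearranging demand gives Qd = 1783 - 2P; rearranging supply gives Qs = 2P - 497. Without the control the market clears where 1783 - 2P = 2P - 497, i.e. P* = 570 and Q* = 643.
Since 421 < 570, the ceiling is binding.
At P = 421: Qd = 1783 - 2·421 = 941 and Qs = 2·421 - 497 = 345.
Consumer surplus without the control is ½ · (891.5 - 570) · 643 = 103362.25.
With the ceiling, 345 units are sold at 421 (assume they go to the highest-value buyers). The demand price at Q = 345 is 719, so CS = ½ · [(891.5 - 421) + (719 - 421)] · 345 = 132566.25.
Change in consumer surplus = 132566.25 - 103362.25 = 29204.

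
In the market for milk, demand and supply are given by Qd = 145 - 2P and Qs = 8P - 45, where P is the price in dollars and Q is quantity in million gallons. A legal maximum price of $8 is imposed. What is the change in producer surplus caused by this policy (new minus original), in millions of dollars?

-693

Setting quantity demanded equal to quantity supplied, 145 - 2P = 8P - 45, gives P* = 19 and Q* = 107.
Because the ceiling (8) lies below the market-clearing price, it is binding.
At P = 8: Qd = 145 - 2·8 = 129 and Qs = 8·8 - 45 = 19.
Producer surplus without the control is ½ · (19 - 5.625) · 107 = 715.5625.
With the ceiling, producers sell 19 units at 8, so PS = ½ · (8 - 5.625) · 19 = 22.5625.
Change in producer surplus = 22.5625 - 715.5625 = -693.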